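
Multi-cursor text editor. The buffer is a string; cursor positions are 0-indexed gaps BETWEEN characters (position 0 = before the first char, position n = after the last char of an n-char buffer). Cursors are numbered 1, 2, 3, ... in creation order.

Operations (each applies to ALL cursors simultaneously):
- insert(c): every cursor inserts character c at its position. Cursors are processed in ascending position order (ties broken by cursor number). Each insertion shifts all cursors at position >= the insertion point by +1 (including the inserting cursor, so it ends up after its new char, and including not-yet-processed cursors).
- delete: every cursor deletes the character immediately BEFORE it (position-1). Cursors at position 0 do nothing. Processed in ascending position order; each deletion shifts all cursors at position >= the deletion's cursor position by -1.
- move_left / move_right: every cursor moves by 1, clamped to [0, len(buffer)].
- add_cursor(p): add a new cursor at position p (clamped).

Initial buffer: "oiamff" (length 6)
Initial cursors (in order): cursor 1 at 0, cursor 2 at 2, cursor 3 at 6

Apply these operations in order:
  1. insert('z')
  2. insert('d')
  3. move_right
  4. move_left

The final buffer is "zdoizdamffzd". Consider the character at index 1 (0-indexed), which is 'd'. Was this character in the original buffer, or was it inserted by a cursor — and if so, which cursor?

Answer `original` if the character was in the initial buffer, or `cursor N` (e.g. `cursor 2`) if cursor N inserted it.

Answer: cursor 1

Derivation:
After op 1 (insert('z')): buffer="zoizamffz" (len 9), cursors c1@1 c2@4 c3@9, authorship 1..2....3
After op 2 (insert('d')): buffer="zdoizdamffzd" (len 12), cursors c1@2 c2@6 c3@12, authorship 11..22....33
After op 3 (move_right): buffer="zdoizdamffzd" (len 12), cursors c1@3 c2@7 c3@12, authorship 11..22....33
After op 4 (move_left): buffer="zdoizdamffzd" (len 12), cursors c1@2 c2@6 c3@11, authorship 11..22....33
Authorship (.=original, N=cursor N): 1 1 . . 2 2 . . . . 3 3
Index 1: author = 1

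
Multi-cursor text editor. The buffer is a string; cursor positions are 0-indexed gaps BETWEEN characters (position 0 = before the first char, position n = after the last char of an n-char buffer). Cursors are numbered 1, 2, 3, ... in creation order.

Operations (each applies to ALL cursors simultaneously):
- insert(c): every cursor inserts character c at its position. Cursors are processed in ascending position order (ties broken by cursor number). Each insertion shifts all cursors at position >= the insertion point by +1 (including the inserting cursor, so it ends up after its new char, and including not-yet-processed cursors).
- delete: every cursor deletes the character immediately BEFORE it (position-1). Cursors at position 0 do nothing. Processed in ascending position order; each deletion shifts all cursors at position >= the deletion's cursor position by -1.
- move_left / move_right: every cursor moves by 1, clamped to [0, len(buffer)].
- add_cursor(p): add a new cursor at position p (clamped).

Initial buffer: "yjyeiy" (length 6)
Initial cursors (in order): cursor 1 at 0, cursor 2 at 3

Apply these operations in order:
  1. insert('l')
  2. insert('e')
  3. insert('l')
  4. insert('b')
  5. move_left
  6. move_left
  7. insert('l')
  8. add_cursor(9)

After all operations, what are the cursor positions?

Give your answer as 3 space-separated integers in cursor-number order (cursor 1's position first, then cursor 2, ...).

After op 1 (insert('l')): buffer="lyjyleiy" (len 8), cursors c1@1 c2@5, authorship 1...2...
After op 2 (insert('e')): buffer="leyjyleeiy" (len 10), cursors c1@2 c2@7, authorship 11...22...
After op 3 (insert('l')): buffer="lelyjyleleiy" (len 12), cursors c1@3 c2@9, authorship 111...222...
After op 4 (insert('b')): buffer="lelbyjylelbeiy" (len 14), cursors c1@4 c2@11, authorship 1111...2222...
After op 5 (move_left): buffer="lelbyjylelbeiy" (len 14), cursors c1@3 c2@10, authorship 1111...2222...
After op 6 (move_left): buffer="lelbyjylelbeiy" (len 14), cursors c1@2 c2@9, authorship 1111...2222...
After op 7 (insert('l')): buffer="lellbyjylellbeiy" (len 16), cursors c1@3 c2@11, authorship 11111...22222...
After op 8 (add_cursor(9)): buffer="lellbyjylellbeiy" (len 16), cursors c1@3 c3@9 c2@11, authorship 11111...22222...

Answer: 3 11 9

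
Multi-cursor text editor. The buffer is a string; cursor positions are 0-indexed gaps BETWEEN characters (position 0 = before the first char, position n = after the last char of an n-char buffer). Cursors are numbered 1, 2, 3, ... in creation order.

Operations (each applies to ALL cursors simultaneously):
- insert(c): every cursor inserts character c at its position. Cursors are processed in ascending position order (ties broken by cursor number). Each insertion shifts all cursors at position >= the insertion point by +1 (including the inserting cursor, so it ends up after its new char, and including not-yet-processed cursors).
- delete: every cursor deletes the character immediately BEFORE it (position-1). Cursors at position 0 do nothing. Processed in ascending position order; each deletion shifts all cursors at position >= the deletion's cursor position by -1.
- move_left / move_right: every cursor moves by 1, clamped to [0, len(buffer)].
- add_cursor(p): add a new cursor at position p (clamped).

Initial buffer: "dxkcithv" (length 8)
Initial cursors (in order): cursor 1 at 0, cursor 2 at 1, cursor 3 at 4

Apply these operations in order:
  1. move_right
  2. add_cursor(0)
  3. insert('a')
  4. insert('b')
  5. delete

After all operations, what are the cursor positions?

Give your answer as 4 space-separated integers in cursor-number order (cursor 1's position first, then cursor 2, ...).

Answer: 3 5 9 1

Derivation:
After op 1 (move_right): buffer="dxkcithv" (len 8), cursors c1@1 c2@2 c3@5, authorship ........
After op 2 (add_cursor(0)): buffer="dxkcithv" (len 8), cursors c4@0 c1@1 c2@2 c3@5, authorship ........
After op 3 (insert('a')): buffer="adaxakciathv" (len 12), cursors c4@1 c1@3 c2@5 c3@9, authorship 4.1.2...3...
After op 4 (insert('b')): buffer="abdabxabkciabthv" (len 16), cursors c4@2 c1@5 c2@8 c3@13, authorship 44.11.22...33...
After op 5 (delete): buffer="adaxakciathv" (len 12), cursors c4@1 c1@3 c2@5 c3@9, authorship 4.1.2...3...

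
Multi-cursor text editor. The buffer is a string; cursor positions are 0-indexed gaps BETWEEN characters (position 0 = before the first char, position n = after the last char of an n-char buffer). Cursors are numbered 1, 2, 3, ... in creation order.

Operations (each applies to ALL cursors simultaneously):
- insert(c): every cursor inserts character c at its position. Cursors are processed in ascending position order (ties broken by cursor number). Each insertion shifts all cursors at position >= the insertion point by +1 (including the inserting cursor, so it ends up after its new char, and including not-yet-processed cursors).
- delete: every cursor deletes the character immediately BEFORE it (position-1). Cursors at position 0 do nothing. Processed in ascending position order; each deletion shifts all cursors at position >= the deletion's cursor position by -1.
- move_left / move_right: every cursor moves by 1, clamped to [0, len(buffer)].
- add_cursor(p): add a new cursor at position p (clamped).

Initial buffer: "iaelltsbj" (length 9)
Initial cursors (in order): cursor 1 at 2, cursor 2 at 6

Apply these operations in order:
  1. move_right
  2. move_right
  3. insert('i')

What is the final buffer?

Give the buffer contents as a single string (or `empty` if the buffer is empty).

Answer: iaeliltsbij

Derivation:
After op 1 (move_right): buffer="iaelltsbj" (len 9), cursors c1@3 c2@7, authorship .........
After op 2 (move_right): buffer="iaelltsbj" (len 9), cursors c1@4 c2@8, authorship .........
After op 3 (insert('i')): buffer="iaeliltsbij" (len 11), cursors c1@5 c2@10, authorship ....1....2.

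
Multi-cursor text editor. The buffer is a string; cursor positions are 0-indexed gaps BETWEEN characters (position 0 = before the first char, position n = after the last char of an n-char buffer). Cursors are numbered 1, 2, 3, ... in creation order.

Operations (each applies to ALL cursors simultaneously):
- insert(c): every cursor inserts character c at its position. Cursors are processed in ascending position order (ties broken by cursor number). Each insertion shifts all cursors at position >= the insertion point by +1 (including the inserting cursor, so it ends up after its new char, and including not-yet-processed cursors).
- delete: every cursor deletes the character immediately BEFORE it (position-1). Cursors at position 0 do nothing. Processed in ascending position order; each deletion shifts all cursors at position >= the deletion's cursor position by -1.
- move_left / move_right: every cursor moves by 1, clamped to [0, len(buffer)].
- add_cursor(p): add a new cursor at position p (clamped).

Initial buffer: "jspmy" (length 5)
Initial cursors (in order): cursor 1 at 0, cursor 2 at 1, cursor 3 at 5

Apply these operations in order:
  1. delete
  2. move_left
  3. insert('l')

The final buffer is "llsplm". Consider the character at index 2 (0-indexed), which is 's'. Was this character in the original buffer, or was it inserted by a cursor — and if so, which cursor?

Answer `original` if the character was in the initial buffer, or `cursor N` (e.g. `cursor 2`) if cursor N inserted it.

Answer: original

Derivation:
After op 1 (delete): buffer="spm" (len 3), cursors c1@0 c2@0 c3@3, authorship ...
After op 2 (move_left): buffer="spm" (len 3), cursors c1@0 c2@0 c3@2, authorship ...
After op 3 (insert('l')): buffer="llsplm" (len 6), cursors c1@2 c2@2 c3@5, authorship 12..3.
Authorship (.=original, N=cursor N): 1 2 . . 3 .
Index 2: author = original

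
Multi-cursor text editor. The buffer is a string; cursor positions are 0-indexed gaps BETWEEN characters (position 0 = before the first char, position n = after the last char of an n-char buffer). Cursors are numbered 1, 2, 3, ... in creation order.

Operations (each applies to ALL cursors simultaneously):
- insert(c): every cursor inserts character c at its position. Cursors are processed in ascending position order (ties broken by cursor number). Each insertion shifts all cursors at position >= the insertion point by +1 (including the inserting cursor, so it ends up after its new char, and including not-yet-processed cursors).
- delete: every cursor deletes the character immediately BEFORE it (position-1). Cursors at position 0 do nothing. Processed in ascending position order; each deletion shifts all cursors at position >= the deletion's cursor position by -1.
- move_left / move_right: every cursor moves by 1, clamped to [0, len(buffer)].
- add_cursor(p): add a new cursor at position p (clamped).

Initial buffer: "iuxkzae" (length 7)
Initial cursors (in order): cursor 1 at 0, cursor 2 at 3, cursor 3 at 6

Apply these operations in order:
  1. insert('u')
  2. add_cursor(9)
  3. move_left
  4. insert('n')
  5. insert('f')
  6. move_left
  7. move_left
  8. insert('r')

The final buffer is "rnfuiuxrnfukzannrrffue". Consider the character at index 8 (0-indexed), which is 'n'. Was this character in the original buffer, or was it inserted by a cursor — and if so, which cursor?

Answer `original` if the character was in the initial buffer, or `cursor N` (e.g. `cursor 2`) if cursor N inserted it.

Answer: cursor 2

Derivation:
After op 1 (insert('u')): buffer="uiuxukzaue" (len 10), cursors c1@1 c2@5 c3@9, authorship 1...2...3.
After op 2 (add_cursor(9)): buffer="uiuxukzaue" (len 10), cursors c1@1 c2@5 c3@9 c4@9, authorship 1...2...3.
After op 3 (move_left): buffer="uiuxukzaue" (len 10), cursors c1@0 c2@4 c3@8 c4@8, authorship 1...2...3.
After op 4 (insert('n')): buffer="nuiuxnukzannue" (len 14), cursors c1@1 c2@6 c3@12 c4@12, authorship 11...22...343.
After op 5 (insert('f')): buffer="nfuiuxnfukzannffue" (len 18), cursors c1@2 c2@8 c3@16 c4@16, authorship 111...222...34343.
After op 6 (move_left): buffer="nfuiuxnfukzannffue" (len 18), cursors c1@1 c2@7 c3@15 c4@15, authorship 111...222...34343.
After op 7 (move_left): buffer="nfuiuxnfukzannffue" (len 18), cursors c1@0 c2@6 c3@14 c4@14, authorship 111...222...34343.
After op 8 (insert('r')): buffer="rnfuiuxrnfukzannrrffue" (len 22), cursors c1@1 c2@8 c3@18 c4@18, authorship 1111...2222...3434343.
Authorship (.=original, N=cursor N): 1 1 1 1 . . . 2 2 2 2 . . . 3 4 3 4 3 4 3 .
Index 8: author = 2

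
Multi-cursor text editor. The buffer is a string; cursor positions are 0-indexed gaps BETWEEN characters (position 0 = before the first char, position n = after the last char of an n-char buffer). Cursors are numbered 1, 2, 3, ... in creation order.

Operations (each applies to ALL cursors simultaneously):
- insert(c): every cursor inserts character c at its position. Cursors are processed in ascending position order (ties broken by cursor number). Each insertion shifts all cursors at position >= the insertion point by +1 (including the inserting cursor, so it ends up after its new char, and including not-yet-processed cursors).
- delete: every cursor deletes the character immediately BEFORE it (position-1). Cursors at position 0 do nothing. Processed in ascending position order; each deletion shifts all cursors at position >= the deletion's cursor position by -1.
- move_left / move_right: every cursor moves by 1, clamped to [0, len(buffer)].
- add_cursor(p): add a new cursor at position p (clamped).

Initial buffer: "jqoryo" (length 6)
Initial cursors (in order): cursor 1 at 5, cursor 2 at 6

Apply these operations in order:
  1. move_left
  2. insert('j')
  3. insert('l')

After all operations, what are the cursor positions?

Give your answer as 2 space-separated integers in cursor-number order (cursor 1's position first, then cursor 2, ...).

After op 1 (move_left): buffer="jqoryo" (len 6), cursors c1@4 c2@5, authorship ......
After op 2 (insert('j')): buffer="jqorjyjo" (len 8), cursors c1@5 c2@7, authorship ....1.2.
After op 3 (insert('l')): buffer="jqorjlyjlo" (len 10), cursors c1@6 c2@9, authorship ....11.22.

Answer: 6 9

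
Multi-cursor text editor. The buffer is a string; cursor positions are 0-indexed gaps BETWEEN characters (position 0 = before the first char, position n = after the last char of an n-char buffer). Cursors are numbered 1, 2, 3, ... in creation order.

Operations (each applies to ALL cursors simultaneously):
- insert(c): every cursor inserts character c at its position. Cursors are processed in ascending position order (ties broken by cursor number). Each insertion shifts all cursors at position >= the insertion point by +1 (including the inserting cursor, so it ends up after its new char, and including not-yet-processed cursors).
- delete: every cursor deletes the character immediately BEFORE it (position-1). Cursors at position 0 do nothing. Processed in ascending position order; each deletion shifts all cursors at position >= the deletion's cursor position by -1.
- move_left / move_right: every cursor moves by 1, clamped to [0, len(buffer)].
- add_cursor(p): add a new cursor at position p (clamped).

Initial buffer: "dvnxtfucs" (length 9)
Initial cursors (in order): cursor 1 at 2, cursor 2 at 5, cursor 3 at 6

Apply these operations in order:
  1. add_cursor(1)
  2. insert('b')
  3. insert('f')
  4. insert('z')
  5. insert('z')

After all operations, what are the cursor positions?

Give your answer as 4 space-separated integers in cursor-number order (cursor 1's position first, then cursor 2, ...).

Answer: 10 17 22 5

Derivation:
After op 1 (add_cursor(1)): buffer="dvnxtfucs" (len 9), cursors c4@1 c1@2 c2@5 c3@6, authorship .........
After op 2 (insert('b')): buffer="dbvbnxtbfbucs" (len 13), cursors c4@2 c1@4 c2@8 c3@10, authorship .4.1...2.3...
After op 3 (insert('f')): buffer="dbfvbfnxtbffbfucs" (len 17), cursors c4@3 c1@6 c2@11 c3@14, authorship .44.11...22.33...
After op 4 (insert('z')): buffer="dbfzvbfznxtbfzfbfzucs" (len 21), cursors c4@4 c1@8 c2@14 c3@18, authorship .444.111...222.333...
After op 5 (insert('z')): buffer="dbfzzvbfzznxtbfzzfbfzzucs" (len 25), cursors c4@5 c1@10 c2@17 c3@22, authorship .4444.1111...2222.3333...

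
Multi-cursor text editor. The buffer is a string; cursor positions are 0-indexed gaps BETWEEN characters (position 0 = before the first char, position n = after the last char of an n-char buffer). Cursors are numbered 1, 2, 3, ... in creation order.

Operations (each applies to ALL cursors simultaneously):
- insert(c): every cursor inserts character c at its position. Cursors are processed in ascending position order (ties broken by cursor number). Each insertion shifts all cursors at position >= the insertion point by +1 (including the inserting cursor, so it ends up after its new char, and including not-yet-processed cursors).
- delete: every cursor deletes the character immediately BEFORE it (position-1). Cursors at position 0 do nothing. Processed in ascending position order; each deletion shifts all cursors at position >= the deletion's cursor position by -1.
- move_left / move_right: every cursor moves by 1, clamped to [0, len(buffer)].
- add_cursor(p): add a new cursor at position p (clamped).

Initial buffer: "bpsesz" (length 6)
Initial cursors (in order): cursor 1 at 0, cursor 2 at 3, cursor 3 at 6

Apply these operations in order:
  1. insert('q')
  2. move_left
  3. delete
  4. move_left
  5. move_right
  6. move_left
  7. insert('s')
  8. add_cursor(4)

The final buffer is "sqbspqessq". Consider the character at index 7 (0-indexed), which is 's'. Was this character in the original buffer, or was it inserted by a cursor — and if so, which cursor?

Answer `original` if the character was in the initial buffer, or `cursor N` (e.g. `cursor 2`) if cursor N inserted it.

After op 1 (insert('q')): buffer="qbpsqeszq" (len 9), cursors c1@1 c2@5 c3@9, authorship 1...2...3
After op 2 (move_left): buffer="qbpsqeszq" (len 9), cursors c1@0 c2@4 c3@8, authorship 1...2...3
After op 3 (delete): buffer="qbpqesq" (len 7), cursors c1@0 c2@3 c3@6, authorship 1..2..3
After op 4 (move_left): buffer="qbpqesq" (len 7), cursors c1@0 c2@2 c3@5, authorship 1..2..3
After op 5 (move_right): buffer="qbpqesq" (len 7), cursors c1@1 c2@3 c3@6, authorship 1..2..3
After op 6 (move_left): buffer="qbpqesq" (len 7), cursors c1@0 c2@2 c3@5, authorship 1..2..3
After op 7 (insert('s')): buffer="sqbspqessq" (len 10), cursors c1@1 c2@4 c3@8, authorship 11.2.2.3.3
After op 8 (add_cursor(4)): buffer="sqbspqessq" (len 10), cursors c1@1 c2@4 c4@4 c3@8, authorship 11.2.2.3.3
Authorship (.=original, N=cursor N): 1 1 . 2 . 2 . 3 . 3
Index 7: author = 3

Answer: cursor 3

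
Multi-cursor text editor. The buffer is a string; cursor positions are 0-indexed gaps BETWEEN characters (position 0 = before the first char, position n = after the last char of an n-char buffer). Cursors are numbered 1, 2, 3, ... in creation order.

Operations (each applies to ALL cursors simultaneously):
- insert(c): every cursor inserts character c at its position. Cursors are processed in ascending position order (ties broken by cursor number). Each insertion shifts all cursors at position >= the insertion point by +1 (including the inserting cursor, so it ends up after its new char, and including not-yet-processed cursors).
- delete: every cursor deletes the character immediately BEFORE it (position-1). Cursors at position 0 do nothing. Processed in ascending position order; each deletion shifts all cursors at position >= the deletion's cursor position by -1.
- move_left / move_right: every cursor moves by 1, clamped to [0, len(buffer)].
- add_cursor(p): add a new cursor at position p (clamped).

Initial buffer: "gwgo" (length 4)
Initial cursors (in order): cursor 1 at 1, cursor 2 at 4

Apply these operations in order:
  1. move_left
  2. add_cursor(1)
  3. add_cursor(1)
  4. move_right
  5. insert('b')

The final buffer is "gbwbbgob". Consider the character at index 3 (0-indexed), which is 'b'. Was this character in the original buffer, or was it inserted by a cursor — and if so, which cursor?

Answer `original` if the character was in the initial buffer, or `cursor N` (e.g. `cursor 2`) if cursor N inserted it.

After op 1 (move_left): buffer="gwgo" (len 4), cursors c1@0 c2@3, authorship ....
After op 2 (add_cursor(1)): buffer="gwgo" (len 4), cursors c1@0 c3@1 c2@3, authorship ....
After op 3 (add_cursor(1)): buffer="gwgo" (len 4), cursors c1@0 c3@1 c4@1 c2@3, authorship ....
After op 4 (move_right): buffer="gwgo" (len 4), cursors c1@1 c3@2 c4@2 c2@4, authorship ....
After op 5 (insert('b')): buffer="gbwbbgob" (len 8), cursors c1@2 c3@5 c4@5 c2@8, authorship .1.34..2
Authorship (.=original, N=cursor N): . 1 . 3 4 . . 2
Index 3: author = 3

Answer: cursor 3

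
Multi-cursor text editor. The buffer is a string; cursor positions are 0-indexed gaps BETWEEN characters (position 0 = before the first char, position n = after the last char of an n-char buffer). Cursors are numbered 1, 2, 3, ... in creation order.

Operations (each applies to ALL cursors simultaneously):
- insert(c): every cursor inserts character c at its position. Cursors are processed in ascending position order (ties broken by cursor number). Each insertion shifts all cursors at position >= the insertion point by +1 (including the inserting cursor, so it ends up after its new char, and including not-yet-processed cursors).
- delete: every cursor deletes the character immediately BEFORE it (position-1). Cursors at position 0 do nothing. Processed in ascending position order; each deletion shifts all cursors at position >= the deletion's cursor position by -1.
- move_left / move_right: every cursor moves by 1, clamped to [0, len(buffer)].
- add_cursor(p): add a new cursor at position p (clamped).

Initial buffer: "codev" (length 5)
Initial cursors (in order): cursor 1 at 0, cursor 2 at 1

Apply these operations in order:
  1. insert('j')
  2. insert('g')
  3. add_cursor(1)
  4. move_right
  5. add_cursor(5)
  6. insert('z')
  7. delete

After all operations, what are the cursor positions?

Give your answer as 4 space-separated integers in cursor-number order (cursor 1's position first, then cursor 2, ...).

After op 1 (insert('j')): buffer="jcjodev" (len 7), cursors c1@1 c2@3, authorship 1.2....
After op 2 (insert('g')): buffer="jgcjgodev" (len 9), cursors c1@2 c2@5, authorship 11.22....
After op 3 (add_cursor(1)): buffer="jgcjgodev" (len 9), cursors c3@1 c1@2 c2@5, authorship 11.22....
After op 4 (move_right): buffer="jgcjgodev" (len 9), cursors c3@2 c1@3 c2@6, authorship 11.22....
After op 5 (add_cursor(5)): buffer="jgcjgodev" (len 9), cursors c3@2 c1@3 c4@5 c2@6, authorship 11.22....
After op 6 (insert('z')): buffer="jgzczjgzozdev" (len 13), cursors c3@3 c1@5 c4@8 c2@10, authorship 113.1224.2...
After op 7 (delete): buffer="jgcjgodev" (len 9), cursors c3@2 c1@3 c4@5 c2@6, authorship 11.22....

Answer: 3 6 2 5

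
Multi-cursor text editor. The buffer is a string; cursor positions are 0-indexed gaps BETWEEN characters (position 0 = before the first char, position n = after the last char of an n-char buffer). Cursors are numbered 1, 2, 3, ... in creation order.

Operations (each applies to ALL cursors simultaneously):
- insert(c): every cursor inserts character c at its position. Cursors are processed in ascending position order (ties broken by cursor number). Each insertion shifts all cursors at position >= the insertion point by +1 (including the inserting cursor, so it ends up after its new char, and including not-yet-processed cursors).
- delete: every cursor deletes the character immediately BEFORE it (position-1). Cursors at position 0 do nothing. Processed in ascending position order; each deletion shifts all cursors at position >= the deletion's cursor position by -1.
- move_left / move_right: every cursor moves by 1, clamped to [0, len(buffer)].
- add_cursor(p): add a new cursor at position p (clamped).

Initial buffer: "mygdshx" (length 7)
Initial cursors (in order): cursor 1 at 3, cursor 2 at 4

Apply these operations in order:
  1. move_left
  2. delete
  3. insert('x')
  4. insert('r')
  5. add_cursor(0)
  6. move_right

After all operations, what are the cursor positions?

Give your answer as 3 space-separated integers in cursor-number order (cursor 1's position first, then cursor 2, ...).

After op 1 (move_left): buffer="mygdshx" (len 7), cursors c1@2 c2@3, authorship .......
After op 2 (delete): buffer="mdshx" (len 5), cursors c1@1 c2@1, authorship .....
After op 3 (insert('x')): buffer="mxxdshx" (len 7), cursors c1@3 c2@3, authorship .12....
After op 4 (insert('r')): buffer="mxxrrdshx" (len 9), cursors c1@5 c2@5, authorship .1212....
After op 5 (add_cursor(0)): buffer="mxxrrdshx" (len 9), cursors c3@0 c1@5 c2@5, authorship .1212....
After op 6 (move_right): buffer="mxxrrdshx" (len 9), cursors c3@1 c1@6 c2@6, authorship .1212....

Answer: 6 6 1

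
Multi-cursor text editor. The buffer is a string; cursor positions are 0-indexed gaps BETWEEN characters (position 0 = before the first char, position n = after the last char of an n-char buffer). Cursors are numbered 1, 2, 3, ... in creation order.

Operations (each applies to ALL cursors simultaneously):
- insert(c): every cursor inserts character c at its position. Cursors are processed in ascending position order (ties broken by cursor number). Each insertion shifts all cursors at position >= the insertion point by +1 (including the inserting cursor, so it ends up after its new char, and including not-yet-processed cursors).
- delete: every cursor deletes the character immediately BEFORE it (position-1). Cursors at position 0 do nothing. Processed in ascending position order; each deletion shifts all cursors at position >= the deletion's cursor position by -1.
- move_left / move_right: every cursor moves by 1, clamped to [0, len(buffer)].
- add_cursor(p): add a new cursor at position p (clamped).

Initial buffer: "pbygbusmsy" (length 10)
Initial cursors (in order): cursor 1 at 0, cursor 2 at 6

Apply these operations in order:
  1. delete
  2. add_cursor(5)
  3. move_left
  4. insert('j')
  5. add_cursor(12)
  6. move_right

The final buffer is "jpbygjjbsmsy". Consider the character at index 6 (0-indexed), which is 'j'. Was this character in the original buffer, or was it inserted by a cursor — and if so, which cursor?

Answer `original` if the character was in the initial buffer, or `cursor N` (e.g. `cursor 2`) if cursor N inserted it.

After op 1 (delete): buffer="pbygbsmsy" (len 9), cursors c1@0 c2@5, authorship .........
After op 2 (add_cursor(5)): buffer="pbygbsmsy" (len 9), cursors c1@0 c2@5 c3@5, authorship .........
After op 3 (move_left): buffer="pbygbsmsy" (len 9), cursors c1@0 c2@4 c3@4, authorship .........
After op 4 (insert('j')): buffer="jpbygjjbsmsy" (len 12), cursors c1@1 c2@7 c3@7, authorship 1....23.....
After op 5 (add_cursor(12)): buffer="jpbygjjbsmsy" (len 12), cursors c1@1 c2@7 c3@7 c4@12, authorship 1....23.....
After op 6 (move_right): buffer="jpbygjjbsmsy" (len 12), cursors c1@2 c2@8 c3@8 c4@12, authorship 1....23.....
Authorship (.=original, N=cursor N): 1 . . . . 2 3 . . . . .
Index 6: author = 3

Answer: cursor 3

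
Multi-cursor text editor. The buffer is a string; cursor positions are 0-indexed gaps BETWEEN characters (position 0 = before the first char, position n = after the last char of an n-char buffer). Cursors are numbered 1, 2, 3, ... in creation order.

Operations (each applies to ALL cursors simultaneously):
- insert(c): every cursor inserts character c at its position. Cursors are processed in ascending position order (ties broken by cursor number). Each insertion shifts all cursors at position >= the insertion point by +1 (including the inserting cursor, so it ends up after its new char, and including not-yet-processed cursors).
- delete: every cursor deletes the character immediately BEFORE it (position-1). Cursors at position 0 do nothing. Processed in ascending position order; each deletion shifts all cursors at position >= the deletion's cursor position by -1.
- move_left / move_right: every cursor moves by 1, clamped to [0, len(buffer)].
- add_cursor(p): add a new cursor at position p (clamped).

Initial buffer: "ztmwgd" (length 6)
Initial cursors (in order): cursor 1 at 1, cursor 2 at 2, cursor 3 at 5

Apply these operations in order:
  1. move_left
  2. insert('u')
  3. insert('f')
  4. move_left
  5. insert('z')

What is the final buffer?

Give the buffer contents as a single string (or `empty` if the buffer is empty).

Answer: uzfzuzftmwuzfgd

Derivation:
After op 1 (move_left): buffer="ztmwgd" (len 6), cursors c1@0 c2@1 c3@4, authorship ......
After op 2 (insert('u')): buffer="uzutmwugd" (len 9), cursors c1@1 c2@3 c3@7, authorship 1.2...3..
After op 3 (insert('f')): buffer="ufzuftmwufgd" (len 12), cursors c1@2 c2@5 c3@10, authorship 11.22...33..
After op 4 (move_left): buffer="ufzuftmwufgd" (len 12), cursors c1@1 c2@4 c3@9, authorship 11.22...33..
After op 5 (insert('z')): buffer="uzfzuzftmwuzfgd" (len 15), cursors c1@2 c2@6 c3@12, authorship 111.222...333..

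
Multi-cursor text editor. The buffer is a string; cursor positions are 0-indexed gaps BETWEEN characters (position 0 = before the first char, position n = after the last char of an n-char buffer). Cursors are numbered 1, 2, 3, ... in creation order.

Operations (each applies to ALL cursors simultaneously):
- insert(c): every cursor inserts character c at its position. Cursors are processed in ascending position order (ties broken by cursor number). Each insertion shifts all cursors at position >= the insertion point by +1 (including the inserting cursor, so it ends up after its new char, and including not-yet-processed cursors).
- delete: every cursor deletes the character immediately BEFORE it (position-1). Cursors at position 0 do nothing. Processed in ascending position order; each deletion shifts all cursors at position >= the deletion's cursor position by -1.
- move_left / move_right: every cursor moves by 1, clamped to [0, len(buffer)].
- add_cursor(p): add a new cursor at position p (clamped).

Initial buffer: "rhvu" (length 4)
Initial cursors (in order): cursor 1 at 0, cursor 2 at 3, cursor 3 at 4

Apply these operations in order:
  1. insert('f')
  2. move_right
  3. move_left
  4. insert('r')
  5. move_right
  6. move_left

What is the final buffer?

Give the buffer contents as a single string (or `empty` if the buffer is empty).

After op 1 (insert('f')): buffer="frhvfuf" (len 7), cursors c1@1 c2@5 c3@7, authorship 1...2.3
After op 2 (move_right): buffer="frhvfuf" (len 7), cursors c1@2 c2@6 c3@7, authorship 1...2.3
After op 3 (move_left): buffer="frhvfuf" (len 7), cursors c1@1 c2@5 c3@6, authorship 1...2.3
After op 4 (insert('r')): buffer="frrhvfrurf" (len 10), cursors c1@2 c2@7 c3@9, authorship 11...22.33
After op 5 (move_right): buffer="frrhvfrurf" (len 10), cursors c1@3 c2@8 c3@10, authorship 11...22.33
After op 6 (move_left): buffer="frrhvfrurf" (len 10), cursors c1@2 c2@7 c3@9, authorship 11...22.33

Answer: frrhvfrurf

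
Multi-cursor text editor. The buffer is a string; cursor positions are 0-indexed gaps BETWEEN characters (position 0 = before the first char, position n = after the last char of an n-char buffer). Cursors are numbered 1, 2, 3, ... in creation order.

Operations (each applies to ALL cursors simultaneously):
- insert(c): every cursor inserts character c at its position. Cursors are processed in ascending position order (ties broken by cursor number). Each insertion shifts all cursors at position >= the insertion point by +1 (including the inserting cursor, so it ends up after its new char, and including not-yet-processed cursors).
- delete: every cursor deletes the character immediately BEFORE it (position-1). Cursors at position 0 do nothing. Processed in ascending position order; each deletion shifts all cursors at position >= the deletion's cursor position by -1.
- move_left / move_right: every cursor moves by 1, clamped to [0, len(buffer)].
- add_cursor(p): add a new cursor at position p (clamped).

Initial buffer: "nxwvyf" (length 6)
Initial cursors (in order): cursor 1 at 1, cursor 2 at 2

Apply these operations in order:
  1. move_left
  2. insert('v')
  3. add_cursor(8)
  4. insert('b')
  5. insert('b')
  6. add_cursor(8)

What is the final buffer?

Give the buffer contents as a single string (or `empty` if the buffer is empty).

After op 1 (move_left): buffer="nxwvyf" (len 6), cursors c1@0 c2@1, authorship ......
After op 2 (insert('v')): buffer="vnvxwvyf" (len 8), cursors c1@1 c2@3, authorship 1.2.....
After op 3 (add_cursor(8)): buffer="vnvxwvyf" (len 8), cursors c1@1 c2@3 c3@8, authorship 1.2.....
After op 4 (insert('b')): buffer="vbnvbxwvyfb" (len 11), cursors c1@2 c2@5 c3@11, authorship 11.22.....3
After op 5 (insert('b')): buffer="vbbnvbbxwvyfbb" (len 14), cursors c1@3 c2@7 c3@14, authorship 111.222.....33
After op 6 (add_cursor(8)): buffer="vbbnvbbxwvyfbb" (len 14), cursors c1@3 c2@7 c4@8 c3@14, authorship 111.222.....33

Answer: vbbnvbbxwvyfbb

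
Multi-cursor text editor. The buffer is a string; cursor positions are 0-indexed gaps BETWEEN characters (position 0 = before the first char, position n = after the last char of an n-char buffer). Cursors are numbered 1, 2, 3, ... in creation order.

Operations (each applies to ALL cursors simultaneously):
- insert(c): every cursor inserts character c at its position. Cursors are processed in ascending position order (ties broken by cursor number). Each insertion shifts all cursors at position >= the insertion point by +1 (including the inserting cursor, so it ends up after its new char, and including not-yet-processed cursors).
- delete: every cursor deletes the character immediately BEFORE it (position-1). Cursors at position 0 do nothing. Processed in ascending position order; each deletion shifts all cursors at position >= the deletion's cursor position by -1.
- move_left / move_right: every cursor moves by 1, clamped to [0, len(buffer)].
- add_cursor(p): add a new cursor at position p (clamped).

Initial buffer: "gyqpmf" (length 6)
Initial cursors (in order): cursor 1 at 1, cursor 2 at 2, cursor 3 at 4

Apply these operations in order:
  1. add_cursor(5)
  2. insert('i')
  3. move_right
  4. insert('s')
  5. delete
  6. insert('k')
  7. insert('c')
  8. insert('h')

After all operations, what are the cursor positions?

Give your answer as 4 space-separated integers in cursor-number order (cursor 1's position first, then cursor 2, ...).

After op 1 (add_cursor(5)): buffer="gyqpmf" (len 6), cursors c1@1 c2@2 c3@4 c4@5, authorship ......
After op 2 (insert('i')): buffer="giyiqpimif" (len 10), cursors c1@2 c2@4 c3@7 c4@9, authorship .1.2..3.4.
After op 3 (move_right): buffer="giyiqpimif" (len 10), cursors c1@3 c2@5 c3@8 c4@10, authorship .1.2..3.4.
After op 4 (insert('s')): buffer="giysiqspimsifs" (len 14), cursors c1@4 c2@7 c3@11 c4@14, authorship .1.12.2.3.34.4
After op 5 (delete): buffer="giyiqpimif" (len 10), cursors c1@3 c2@5 c3@8 c4@10, authorship .1.2..3.4.
After op 6 (insert('k')): buffer="giykiqkpimkifk" (len 14), cursors c1@4 c2@7 c3@11 c4@14, authorship .1.12.2.3.34.4
After op 7 (insert('c')): buffer="giykciqkcpimkcifkc" (len 18), cursors c1@5 c2@9 c3@14 c4@18, authorship .1.112.22.3.334.44
After op 8 (insert('h')): buffer="giykchiqkchpimkchifkch" (len 22), cursors c1@6 c2@11 c3@17 c4@22, authorship .1.1112.222.3.3334.444

Answer: 6 11 17 22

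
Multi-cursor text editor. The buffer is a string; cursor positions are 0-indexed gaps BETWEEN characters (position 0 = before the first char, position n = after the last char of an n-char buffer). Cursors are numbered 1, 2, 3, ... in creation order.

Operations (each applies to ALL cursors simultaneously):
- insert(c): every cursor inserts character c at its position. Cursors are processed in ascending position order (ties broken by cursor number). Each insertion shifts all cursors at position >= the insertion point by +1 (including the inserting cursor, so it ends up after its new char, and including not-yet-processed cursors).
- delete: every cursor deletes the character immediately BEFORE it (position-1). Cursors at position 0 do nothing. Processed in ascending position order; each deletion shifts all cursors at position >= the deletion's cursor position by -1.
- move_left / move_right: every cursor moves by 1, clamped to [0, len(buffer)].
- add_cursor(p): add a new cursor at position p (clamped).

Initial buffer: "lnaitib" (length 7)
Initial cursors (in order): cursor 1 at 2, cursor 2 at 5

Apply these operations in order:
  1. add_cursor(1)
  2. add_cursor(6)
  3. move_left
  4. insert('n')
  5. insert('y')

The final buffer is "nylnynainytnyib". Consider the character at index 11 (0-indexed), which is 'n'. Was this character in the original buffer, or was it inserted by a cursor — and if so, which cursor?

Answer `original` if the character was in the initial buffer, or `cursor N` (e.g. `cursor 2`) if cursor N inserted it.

Answer: cursor 4

Derivation:
After op 1 (add_cursor(1)): buffer="lnaitib" (len 7), cursors c3@1 c1@2 c2@5, authorship .......
After op 2 (add_cursor(6)): buffer="lnaitib" (len 7), cursors c3@1 c1@2 c2@5 c4@6, authorship .......
After op 3 (move_left): buffer="lnaitib" (len 7), cursors c3@0 c1@1 c2@4 c4@5, authorship .......
After op 4 (insert('n')): buffer="nlnnaintnib" (len 11), cursors c3@1 c1@3 c2@7 c4@9, authorship 3.1...2.4..
After op 5 (insert('y')): buffer="nylnynainytnyib" (len 15), cursors c3@2 c1@5 c2@10 c4@13, authorship 33.11...22.44..
Authorship (.=original, N=cursor N): 3 3 . 1 1 . . . 2 2 . 4 4 . .
Index 11: author = 4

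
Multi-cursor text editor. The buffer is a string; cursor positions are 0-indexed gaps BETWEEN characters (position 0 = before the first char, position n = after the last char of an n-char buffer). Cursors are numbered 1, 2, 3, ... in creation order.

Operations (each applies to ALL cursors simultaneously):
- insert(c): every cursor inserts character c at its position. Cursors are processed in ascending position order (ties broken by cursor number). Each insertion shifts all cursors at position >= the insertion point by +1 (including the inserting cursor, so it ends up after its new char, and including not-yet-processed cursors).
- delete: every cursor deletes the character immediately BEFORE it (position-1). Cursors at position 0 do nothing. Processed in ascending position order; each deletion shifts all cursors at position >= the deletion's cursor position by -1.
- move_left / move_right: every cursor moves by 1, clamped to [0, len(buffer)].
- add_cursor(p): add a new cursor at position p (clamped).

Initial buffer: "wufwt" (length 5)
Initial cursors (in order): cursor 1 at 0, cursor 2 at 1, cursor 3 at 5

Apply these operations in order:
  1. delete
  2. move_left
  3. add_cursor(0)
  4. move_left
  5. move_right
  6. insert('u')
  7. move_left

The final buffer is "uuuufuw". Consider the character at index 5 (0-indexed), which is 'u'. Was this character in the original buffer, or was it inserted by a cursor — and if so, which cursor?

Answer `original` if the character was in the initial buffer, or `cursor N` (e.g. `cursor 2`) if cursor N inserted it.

Answer: cursor 3

Derivation:
After op 1 (delete): buffer="ufw" (len 3), cursors c1@0 c2@0 c3@3, authorship ...
After op 2 (move_left): buffer="ufw" (len 3), cursors c1@0 c2@0 c3@2, authorship ...
After op 3 (add_cursor(0)): buffer="ufw" (len 3), cursors c1@0 c2@0 c4@0 c3@2, authorship ...
After op 4 (move_left): buffer="ufw" (len 3), cursors c1@0 c2@0 c4@0 c3@1, authorship ...
After op 5 (move_right): buffer="ufw" (len 3), cursors c1@1 c2@1 c4@1 c3@2, authorship ...
After op 6 (insert('u')): buffer="uuuufuw" (len 7), cursors c1@4 c2@4 c4@4 c3@6, authorship .124.3.
After op 7 (move_left): buffer="uuuufuw" (len 7), cursors c1@3 c2@3 c4@3 c3@5, authorship .124.3.
Authorship (.=original, N=cursor N): . 1 2 4 . 3 .
Index 5: author = 3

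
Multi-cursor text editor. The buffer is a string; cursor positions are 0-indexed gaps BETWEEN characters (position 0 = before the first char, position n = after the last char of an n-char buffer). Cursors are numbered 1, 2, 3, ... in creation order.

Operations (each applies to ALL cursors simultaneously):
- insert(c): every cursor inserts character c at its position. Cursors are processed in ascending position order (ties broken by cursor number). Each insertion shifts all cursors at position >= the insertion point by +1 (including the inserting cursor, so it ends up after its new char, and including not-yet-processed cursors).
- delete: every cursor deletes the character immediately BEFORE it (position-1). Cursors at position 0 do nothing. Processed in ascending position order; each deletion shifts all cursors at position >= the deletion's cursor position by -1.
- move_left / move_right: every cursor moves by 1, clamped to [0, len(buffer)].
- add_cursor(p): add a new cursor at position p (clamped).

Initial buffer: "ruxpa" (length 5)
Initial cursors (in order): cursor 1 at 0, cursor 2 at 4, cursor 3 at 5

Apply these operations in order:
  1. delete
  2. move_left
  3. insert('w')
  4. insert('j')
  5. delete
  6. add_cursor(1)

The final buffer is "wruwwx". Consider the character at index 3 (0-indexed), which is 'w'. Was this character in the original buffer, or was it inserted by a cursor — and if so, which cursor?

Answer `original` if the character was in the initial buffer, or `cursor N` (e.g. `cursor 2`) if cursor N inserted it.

Answer: cursor 2

Derivation:
After op 1 (delete): buffer="rux" (len 3), cursors c1@0 c2@3 c3@3, authorship ...
After op 2 (move_left): buffer="rux" (len 3), cursors c1@0 c2@2 c3@2, authorship ...
After op 3 (insert('w')): buffer="wruwwx" (len 6), cursors c1@1 c2@5 c3@5, authorship 1..23.
After op 4 (insert('j')): buffer="wjruwwjjx" (len 9), cursors c1@2 c2@8 c3@8, authorship 11..2323.
After op 5 (delete): buffer="wruwwx" (len 6), cursors c1@1 c2@5 c3@5, authorship 1..23.
After op 6 (add_cursor(1)): buffer="wruwwx" (len 6), cursors c1@1 c4@1 c2@5 c3@5, authorship 1..23.
Authorship (.=original, N=cursor N): 1 . . 2 3 .
Index 3: author = 2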